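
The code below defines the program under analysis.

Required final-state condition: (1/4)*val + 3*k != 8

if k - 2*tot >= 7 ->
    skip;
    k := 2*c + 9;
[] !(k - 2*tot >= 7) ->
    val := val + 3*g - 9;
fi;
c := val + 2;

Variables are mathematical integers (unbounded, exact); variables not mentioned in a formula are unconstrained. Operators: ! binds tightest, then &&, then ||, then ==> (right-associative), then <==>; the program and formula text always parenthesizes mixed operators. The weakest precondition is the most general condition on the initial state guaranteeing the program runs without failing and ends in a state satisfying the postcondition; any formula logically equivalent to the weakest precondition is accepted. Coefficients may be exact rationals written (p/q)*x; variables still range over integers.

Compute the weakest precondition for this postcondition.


Working backward. After the program, the postcondition (1/4)*val + 3*k != 8 must hold; in canonical form it is 3*k + (1/4)*val != 8.
Before c := val + 2: 3*k + (1/4)*val != 8
Then branch requires 6*c + (1/4)*val != -19; else branch requires (3/4)*g + 3*k + (1/4)*val != 41/4.
Before the if: (k >= 2*tot + 7 ==> 6*c + (1/4)*val != -19) && ((!(k >= 2*tot + 7)) ==> (3/4)*g + 3*k + (1/4)*val != 41/4)
Answer: WP = (k >= 2*tot + 7 ==> 6*c + (1/4)*val != -19) && ((!(k >= 2*tot + 7)) ==> (3/4)*g + 3*k + (1/4)*val != 41/4)


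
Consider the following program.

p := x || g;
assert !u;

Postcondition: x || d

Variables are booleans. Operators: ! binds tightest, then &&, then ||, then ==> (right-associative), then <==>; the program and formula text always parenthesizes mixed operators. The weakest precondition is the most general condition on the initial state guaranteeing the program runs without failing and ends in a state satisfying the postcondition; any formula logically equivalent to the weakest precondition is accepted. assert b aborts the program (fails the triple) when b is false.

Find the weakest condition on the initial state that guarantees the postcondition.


Working backward. After the program, x || d must hold.
Before assert !u: (!u) && (x || d)
Before p := x || g: (!u) && (x || d)
Answer: WP = (!u) && (x || d)


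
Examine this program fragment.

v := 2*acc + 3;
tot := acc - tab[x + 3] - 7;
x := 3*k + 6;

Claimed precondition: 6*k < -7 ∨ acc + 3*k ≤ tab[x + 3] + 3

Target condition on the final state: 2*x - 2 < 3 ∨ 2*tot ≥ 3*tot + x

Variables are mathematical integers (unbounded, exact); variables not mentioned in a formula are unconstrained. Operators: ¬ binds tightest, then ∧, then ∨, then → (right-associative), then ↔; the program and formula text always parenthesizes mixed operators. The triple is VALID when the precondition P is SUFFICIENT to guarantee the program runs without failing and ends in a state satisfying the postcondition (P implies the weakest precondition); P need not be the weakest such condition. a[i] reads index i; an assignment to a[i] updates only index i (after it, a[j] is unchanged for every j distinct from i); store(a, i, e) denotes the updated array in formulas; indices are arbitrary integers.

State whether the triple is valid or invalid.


Working backward. After the program, the postcondition 2*x - 2 < 3 ∨ 2*tot ≥ 3*tot + x must hold; in canonical form it is 2*x < 5 ∨ tot + x ≤ 0.
Before x := 3*k + 6: 6*k < -7 ∨ 3*k + tot ≤ -6
Before tot := acc - tab[x + 3] - 7: 6*k < -7 ∨ acc + 3*k ≤ tab[x + 3] + 1
Before v := 2*acc + 3: 6*k < -7 ∨ acc + 3*k ≤ tab[x + 3] + 1
The weakest precondition is 6*k < -7 ∨ acc + 3*k ≤ tab[x + 3] + 1.
Check whether 6*k < -7 ∨ acc + 3*k ≤ tab[x + 3] + 3 implies it.
Countermodel: at the initial state acc = 5, k = -1, tab = {[0] = 0, elsewhere 0}, x = -3, the precondition holds but the weakest precondition fails.
Answer: invalid


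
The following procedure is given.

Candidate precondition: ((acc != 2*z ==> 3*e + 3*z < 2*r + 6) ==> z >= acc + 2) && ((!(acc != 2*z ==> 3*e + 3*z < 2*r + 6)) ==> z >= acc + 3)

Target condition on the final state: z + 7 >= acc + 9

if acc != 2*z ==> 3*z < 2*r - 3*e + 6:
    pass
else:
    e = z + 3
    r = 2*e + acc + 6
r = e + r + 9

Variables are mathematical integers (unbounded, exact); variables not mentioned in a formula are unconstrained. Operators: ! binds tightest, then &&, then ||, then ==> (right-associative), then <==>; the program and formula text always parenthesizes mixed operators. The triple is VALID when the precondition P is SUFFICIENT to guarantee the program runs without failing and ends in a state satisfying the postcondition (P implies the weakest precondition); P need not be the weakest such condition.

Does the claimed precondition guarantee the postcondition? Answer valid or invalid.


Working backward. After the program, the postcondition z + 7 >= acc + 9 must hold; in canonical form it is z >= acc + 2.
Before r := e + r + 9: z >= acc + 2
Then branch requires z >= acc + 2; else branch requires z >= acc + 2.
Before the if: ((acc != 2*z ==> 3*e + 3*z < 2*r + 6) ==> z >= acc + 2) && ((!(acc != 2*z ==> 3*e + 3*z < 2*r + 6)) ==> z >= acc + 2)
The weakest precondition is ((acc != 2*z ==> 3*e + 3*z < 2*r + 6) ==> z >= acc + 2) && ((!(acc != 2*z ==> 3*e + 3*z < 2*r + 6)) ==> z >= acc + 2).
Check whether ((acc != 2*z ==> 3*e + 3*z < 2*r + 6) ==> z >= acc + 2) && ((!(acc != 2*z ==> 3*e + 3*z < 2*r + 6)) ==> z >= acc + 3) implies it.
Every state satisfying the precondition satisfies the weakest precondition: the implication holds.
Answer: valid


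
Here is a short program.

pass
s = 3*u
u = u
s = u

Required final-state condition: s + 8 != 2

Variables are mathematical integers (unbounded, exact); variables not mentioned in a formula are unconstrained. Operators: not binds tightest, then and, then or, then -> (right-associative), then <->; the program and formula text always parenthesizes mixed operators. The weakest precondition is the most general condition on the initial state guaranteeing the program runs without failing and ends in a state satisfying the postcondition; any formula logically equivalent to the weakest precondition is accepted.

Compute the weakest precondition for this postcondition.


Working backward. After the program, the postcondition s + 8 != 2 must hold; in canonical form it is s != -6.
Before s := u: u != -6
Before u := u: u != -6
Before s := 3*u: u != -6
Before skip: u != -6
Answer: WP = u != -6


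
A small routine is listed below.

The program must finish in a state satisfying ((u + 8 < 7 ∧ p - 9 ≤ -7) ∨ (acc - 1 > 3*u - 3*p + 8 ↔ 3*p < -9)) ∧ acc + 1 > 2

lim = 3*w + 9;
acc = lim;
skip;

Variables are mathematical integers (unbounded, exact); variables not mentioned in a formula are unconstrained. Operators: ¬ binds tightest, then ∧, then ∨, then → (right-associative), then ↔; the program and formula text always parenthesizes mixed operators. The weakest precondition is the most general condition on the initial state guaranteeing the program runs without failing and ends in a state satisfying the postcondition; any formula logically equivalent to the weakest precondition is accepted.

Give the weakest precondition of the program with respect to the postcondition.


Working backward. After the program, the postcondition ((u + 8 < 7 ∧ p - 9 ≤ -7) ∨ (acc - 1 > 3*u - 3*p + 8 ↔ 3*p < -9)) ∧ acc + 1 > 2 must hold; in canonical form it is ((u < -1 ∧ p ≤ 2) ∨ (acc + 3*p > 3*u + 9 ↔ 3*p < -9)) ∧ acc > 1.
Before skip: ((u < -1 ∧ p ≤ 2) ∨ (acc + 3*p > 3*u + 9 ↔ 3*p < -9)) ∧ acc > 1
Before acc := lim: ((u < -1 ∧ p ≤ 2) ∨ (lim + 3*p > 3*u + 9 ↔ 3*p < -9)) ∧ lim > 1
Before lim := 3*w + 9: ((u < -1 ∧ p ≤ 2) ∨ (3*p + 3*w > 3*u ↔ 3*p < -9)) ∧ 3*w > -8
Answer: WP = ((u < -1 ∧ p ≤ 2) ∨ (3*p + 3*w > 3*u ↔ 3*p < -9)) ∧ 3*w > -8


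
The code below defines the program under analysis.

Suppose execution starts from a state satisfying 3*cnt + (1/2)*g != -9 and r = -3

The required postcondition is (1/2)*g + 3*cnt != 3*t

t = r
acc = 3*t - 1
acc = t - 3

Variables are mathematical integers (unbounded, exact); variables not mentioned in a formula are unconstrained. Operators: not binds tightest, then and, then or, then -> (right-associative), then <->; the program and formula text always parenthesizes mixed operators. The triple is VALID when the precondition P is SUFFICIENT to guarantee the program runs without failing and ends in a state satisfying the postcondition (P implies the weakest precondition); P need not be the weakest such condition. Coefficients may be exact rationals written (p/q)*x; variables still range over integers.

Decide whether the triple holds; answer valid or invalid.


Working backward. After the program, the postcondition (1/2)*g + 3*cnt != 3*t must hold; in canonical form it is 3*cnt + (1/2)*g != 3*t.
Before acc := t - 3: 3*cnt + (1/2)*g != 3*t
Before acc := 3*t - 1: 3*cnt + (1/2)*g != 3*t
Before t := r: 3*cnt + (1/2)*g != 3*r
The weakest precondition is 3*cnt + (1/2)*g != 3*r.
Check whether 3*cnt + (1/2)*g != -9 and r = -3 implies it.
Every state satisfying the precondition satisfies the weakest precondition: the implication holds.
Answer: valid


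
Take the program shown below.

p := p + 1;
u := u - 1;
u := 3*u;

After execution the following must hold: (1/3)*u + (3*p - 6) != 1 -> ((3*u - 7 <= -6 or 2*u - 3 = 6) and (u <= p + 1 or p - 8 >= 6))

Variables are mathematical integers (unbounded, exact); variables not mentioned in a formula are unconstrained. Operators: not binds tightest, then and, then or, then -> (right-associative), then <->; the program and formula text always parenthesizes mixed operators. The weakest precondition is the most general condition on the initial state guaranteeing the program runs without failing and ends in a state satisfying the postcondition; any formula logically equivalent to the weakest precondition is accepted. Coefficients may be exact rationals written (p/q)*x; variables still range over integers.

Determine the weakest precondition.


Working backward. After the program, the postcondition (1/3)*u + (3*p - 6) != 1 -> ((3*u - 7 <= -6 or 2*u - 3 = 6) and (u <= p + 1 or p - 8 >= 6)) must hold; in canonical form it is 3*p + (1/3)*u != 7 -> ((3*u <= 1 or 2*u = 9) and (u <= p + 1 or p >= 14)).
Before u := 3*u: 3*p + u != 7 -> ((9*u <= 1 or 6*u = 9) and (3*u <= p + 1 or p >= 14))
Before u := u - 1: 3*p + u != 8 -> ((9*u <= 10 or 6*u = 15) and (3*u <= p + 4 or p >= 14))
Before p := p + 1: 3*p + u != 5 -> ((9*u <= 10 or 6*u = 15) and (3*u <= p + 5 or p >= 13))
Answer: WP = 3*p + u != 5 -> ((9*u <= 10 or 6*u = 15) and (3*u <= p + 5 or p >= 13))


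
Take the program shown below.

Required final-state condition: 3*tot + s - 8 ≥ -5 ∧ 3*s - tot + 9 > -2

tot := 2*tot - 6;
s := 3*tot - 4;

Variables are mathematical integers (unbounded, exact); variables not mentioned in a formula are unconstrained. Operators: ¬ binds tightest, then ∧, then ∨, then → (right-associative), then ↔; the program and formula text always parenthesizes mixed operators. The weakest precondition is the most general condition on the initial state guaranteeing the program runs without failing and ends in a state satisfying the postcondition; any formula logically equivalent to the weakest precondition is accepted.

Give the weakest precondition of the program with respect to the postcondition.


Working backward. After the program, the postcondition 3*tot + s - 8 ≥ -5 ∧ 3*s - tot + 9 > -2 must hold; in canonical form it is s + 3*tot ≥ 3 ∧ 3*s > tot - 11.
Before s := 3*tot - 4: 6*tot ≥ 7 ∧ 8*tot > 1
Before tot := 2*tot - 6: 12*tot ≥ 43 ∧ 16*tot > 49
Answer: WP = 12*tot ≥ 43 ∧ 16*tot > 49


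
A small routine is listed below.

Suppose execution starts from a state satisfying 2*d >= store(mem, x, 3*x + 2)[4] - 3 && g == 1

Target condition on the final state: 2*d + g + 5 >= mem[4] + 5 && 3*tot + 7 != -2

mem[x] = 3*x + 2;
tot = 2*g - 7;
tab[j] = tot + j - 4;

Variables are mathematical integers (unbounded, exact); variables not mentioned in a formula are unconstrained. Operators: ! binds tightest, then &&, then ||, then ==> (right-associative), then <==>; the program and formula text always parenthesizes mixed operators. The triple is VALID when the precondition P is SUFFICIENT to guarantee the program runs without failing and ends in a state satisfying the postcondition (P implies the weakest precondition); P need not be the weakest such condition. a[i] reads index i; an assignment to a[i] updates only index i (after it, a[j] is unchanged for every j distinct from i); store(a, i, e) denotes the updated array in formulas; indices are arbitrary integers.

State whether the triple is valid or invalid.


Working backward. After the program, the postcondition 2*d + g + 5 >= mem[4] + 5 && 3*tot + 7 != -2 must hold; in canonical form it is 2*d + g >= mem[4] && 3*tot != -9.
Before tab[j] := tot + j - 4: 2*d + g >= mem[4] && 3*tot != -9
Before tot := 2*g - 7: 2*d + g >= mem[4] && 6*g != 12
Before mem[x] := 3*x + 2: 2*d + g >= store(mem, x, 3*x + 2)[4] && 6*g != 12
The weakest precondition is 2*d + g >= store(mem, x, 3*x + 2)[4] && 6*g != 12.
Check whether 2*d >= store(mem, x, 3*x + 2)[4] - 3 && g == 1 implies it.
Countermodel: at the initial state d = 7039, g = 1, mem = {[0] = 3, [4] = 14080, elsewhere 3}, x = 0, the precondition holds but the weakest precondition fails.
Answer: invalid


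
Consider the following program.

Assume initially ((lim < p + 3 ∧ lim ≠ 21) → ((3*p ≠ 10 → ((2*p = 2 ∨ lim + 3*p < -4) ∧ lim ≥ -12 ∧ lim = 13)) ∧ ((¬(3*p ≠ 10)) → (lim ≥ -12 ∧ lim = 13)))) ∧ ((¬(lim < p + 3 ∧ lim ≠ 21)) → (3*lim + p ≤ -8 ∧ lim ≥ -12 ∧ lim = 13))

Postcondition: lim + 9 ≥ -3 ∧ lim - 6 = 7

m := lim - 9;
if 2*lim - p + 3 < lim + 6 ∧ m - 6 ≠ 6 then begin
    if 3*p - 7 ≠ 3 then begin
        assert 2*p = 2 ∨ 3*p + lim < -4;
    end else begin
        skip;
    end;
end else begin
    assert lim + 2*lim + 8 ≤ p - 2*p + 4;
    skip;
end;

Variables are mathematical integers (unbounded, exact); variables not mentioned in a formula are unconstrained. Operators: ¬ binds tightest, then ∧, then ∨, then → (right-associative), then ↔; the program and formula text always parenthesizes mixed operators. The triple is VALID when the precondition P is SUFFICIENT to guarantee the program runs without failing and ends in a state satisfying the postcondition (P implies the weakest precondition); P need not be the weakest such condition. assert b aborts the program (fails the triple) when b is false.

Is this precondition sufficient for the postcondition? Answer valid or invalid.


Working backward. After the program, the postcondition lim + 9 ≥ -3 ∧ lim - 6 = 7 must hold; in canonical form it is lim ≥ -12 ∧ lim = 13.
Then branch requires (3*p ≠ 10 → ((2*p = 2 ∨ lim + 3*p < -4) ∧ lim ≥ -12 ∧ lim = 13)) ∧ ((¬(3*p ≠ 10)) → (lim ≥ -12 ∧ lim = 13)); else branch requires 3*lim + p ≤ -4 ∧ lim ≥ -12 ∧ lim = 13.
Before the if: ((lim < p + 3 ∧ m ≠ 12) → ((3*p ≠ 10 → ((2*p = 2 ∨ lim + 3*p < -4) ∧ lim ≥ -12 ∧ lim = 13)) ∧ ((¬(3*p ≠ 10)) → (lim ≥ -12 ∧ lim = 13)))) ∧ ((¬(lim < p + 3 ∧ m ≠ 12)) → (3*lim + p ≤ -4 ∧ lim ≥ -12 ∧ lim = 13))
Before m := lim - 9: ((lim < p + 3 ∧ lim ≠ 21) → ((3*p ≠ 10 → ((2*p = 2 ∨ lim + 3*p < -4) ∧ lim ≥ -12 ∧ lim = 13)) ∧ ((¬(3*p ≠ 10)) → (lim ≥ -12 ∧ lim = 13)))) ∧ ((¬(lim < p + 3 ∧ lim ≠ 21)) → (3*lim + p ≤ -4 ∧ lim ≥ -12 ∧ lim = 13))
The weakest precondition is ((lim < p + 3 ∧ lim ≠ 21) → ((3*p ≠ 10 → ((2*p = 2 ∨ lim + 3*p < -4) ∧ lim ≥ -12 ∧ lim = 13)) ∧ ((¬(3*p ≠ 10)) → (lim ≥ -12 ∧ lim = 13)))) ∧ ((¬(lim < p + 3 ∧ lim ≠ 21)) → (3*lim + p ≤ -4 ∧ lim ≥ -12 ∧ lim = 13)).
Check whether ((lim < p + 3 ∧ lim ≠ 21) → ((3*p ≠ 10 → ((2*p = 2 ∨ lim + 3*p < -4) ∧ lim ≥ -12 ∧ lim = 13)) ∧ ((¬(3*p ≠ 10)) → (lim ≥ -12 ∧ lim = 13)))) ∧ ((¬(lim < p + 3 ∧ lim ≠ 21)) → (3*lim + p ≤ -8 ∧ lim ≥ -12 ∧ lim = 13)) implies it.
Every state satisfying the precondition satisfies the weakest precondition: the implication holds.
Answer: valid


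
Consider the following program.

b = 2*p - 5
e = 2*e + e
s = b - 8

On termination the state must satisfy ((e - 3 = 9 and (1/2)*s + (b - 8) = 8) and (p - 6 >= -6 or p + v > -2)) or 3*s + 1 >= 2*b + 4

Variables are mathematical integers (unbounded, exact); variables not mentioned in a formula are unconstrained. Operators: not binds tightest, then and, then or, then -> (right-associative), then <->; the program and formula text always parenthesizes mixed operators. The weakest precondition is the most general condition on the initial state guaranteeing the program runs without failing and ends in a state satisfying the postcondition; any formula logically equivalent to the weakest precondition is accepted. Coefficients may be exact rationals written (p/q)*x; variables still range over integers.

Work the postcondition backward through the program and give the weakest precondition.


Working backward. After the program, the postcondition ((e - 3 = 9 and (1/2)*s + (b - 8) = 8) and (p - 6 >= -6 or p + v > -2)) or 3*s + 1 >= 2*b + 4 must hold; in canonical form it is (e = 12 and b + (1/2)*s = 16 and (p >= 0 or p + v > -2)) or 3*s >= 2*b + 3.
Before s := b - 8: (e = 12 and (3/2)*b = 20 and (p >= 0 or p + v > -2)) or b >= 27
Before e := 2*e + e: (3*e = 12 and (3/2)*b = 20 and (p >= 0 or p + v > -2)) or b >= 27
Before b := 2*p - 5: (3*e = 12 and 3*p = 55/2 and (p >= 0 or p + v > -2)) or 2*p >= 32
Answer: WP = (3*e = 12 and 3*p = 55/2 and (p >= 0 or p + v > -2)) or 2*p >= 32


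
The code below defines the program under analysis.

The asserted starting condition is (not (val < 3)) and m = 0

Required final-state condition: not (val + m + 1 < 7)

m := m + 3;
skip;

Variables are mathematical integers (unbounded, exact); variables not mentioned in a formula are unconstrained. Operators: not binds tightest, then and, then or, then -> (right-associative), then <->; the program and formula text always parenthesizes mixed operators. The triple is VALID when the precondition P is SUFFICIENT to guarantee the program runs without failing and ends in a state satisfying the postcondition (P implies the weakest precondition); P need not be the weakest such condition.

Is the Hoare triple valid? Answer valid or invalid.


Working backward. After the program, the postcondition not (val + m + 1 < 7) must hold; in canonical form it is not (m + val < 6).
Before skip: not (m + val < 6)
Before m := m + 3: not (m + val < 3)
The weakest precondition is not (m + val < 3).
Check whether (not (val < 3)) and m = 0 implies it.
Every state satisfying the precondition satisfies the weakest precondition: the implication holds.
Answer: valid


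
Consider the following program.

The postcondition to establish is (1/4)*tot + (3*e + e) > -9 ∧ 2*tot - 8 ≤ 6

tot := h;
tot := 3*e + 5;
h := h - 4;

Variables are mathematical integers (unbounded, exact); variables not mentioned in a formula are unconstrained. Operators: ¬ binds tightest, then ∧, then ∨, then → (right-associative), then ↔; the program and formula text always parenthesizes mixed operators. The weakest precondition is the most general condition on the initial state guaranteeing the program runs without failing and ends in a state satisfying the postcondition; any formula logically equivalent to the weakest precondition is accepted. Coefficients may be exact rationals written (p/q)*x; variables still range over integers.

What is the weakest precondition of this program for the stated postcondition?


Working backward. After the program, the postcondition (1/4)*tot + (3*e + e) > -9 ∧ 2*tot - 8 ≤ 6 must hold; in canonical form it is 4*e + (1/4)*tot > -9 ∧ 2*tot ≤ 14.
Before h := h - 4: 4*e + (1/4)*tot > -9 ∧ 2*tot ≤ 14
Before tot := 3*e + 5: (19/4)*e > -41/4 ∧ 6*e ≤ 4
Before tot := h: (19/4)*e > -41/4 ∧ 6*e ≤ 4
Answer: WP = (19/4)*e > -41/4 ∧ 6*e ≤ 4


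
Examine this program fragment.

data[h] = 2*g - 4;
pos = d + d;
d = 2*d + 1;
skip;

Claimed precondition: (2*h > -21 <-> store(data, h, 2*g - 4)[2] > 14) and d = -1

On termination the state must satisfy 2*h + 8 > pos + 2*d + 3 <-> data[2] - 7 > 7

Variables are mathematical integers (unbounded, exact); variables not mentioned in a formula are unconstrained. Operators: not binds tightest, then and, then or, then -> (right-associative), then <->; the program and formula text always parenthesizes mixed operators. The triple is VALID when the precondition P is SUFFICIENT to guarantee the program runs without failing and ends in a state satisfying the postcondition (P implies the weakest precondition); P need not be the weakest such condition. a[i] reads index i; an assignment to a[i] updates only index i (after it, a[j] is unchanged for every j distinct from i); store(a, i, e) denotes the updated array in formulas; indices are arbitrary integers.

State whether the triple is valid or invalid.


Working backward. After the program, the postcondition 2*h + 8 > pos + 2*d + 3 <-> data[2] - 7 > 7 must hold; in canonical form it is 2*h > 2*d + pos - 5 <-> data[2] > 14.
Before skip: 2*h > 2*d + pos - 5 <-> data[2] > 14
Before d := 2*d + 1: 2*h > 4*d + pos - 3 <-> data[2] > 14
Before pos := d + d: 2*h > 6*d - 3 <-> data[2] > 14
Before data[h] := 2*g - 4: 2*h > 6*d - 3 <-> store(data, h, 2*g - 4)[2] > 14
The weakest precondition is 2*h > 6*d - 3 <-> store(data, h, 2*g - 4)[2] > 14.
Check whether (2*h > -21 <-> store(data, h, 2*g - 4)[2] > 14) and d = -1 implies it.
Countermodel: at the initial state d = -1, data = {[-5] = 3, [2] = 15, elsewhere 3}, g = 0, h = -5, the precondition holds but the weakest precondition fails.
Answer: invalid


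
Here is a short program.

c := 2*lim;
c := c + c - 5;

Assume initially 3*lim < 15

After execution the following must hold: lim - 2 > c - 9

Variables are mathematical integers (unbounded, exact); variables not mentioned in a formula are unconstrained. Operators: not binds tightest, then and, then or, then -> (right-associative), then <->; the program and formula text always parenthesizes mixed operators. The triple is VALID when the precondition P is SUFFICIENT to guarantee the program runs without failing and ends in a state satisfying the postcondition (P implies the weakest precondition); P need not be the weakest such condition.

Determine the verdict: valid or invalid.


Working backward. After the program, the postcondition lim - 2 > c - 9 must hold; in canonical form it is lim > c - 7.
Before c := c + c - 5: lim > 2*c - 12
Before c := 2*lim: 3*lim < 12
The weakest precondition is 3*lim < 12.
Check whether 3*lim < 15 implies it.
Countermodel: at the initial state lim = 4, the precondition holds but the weakest precondition fails.
Answer: invalid


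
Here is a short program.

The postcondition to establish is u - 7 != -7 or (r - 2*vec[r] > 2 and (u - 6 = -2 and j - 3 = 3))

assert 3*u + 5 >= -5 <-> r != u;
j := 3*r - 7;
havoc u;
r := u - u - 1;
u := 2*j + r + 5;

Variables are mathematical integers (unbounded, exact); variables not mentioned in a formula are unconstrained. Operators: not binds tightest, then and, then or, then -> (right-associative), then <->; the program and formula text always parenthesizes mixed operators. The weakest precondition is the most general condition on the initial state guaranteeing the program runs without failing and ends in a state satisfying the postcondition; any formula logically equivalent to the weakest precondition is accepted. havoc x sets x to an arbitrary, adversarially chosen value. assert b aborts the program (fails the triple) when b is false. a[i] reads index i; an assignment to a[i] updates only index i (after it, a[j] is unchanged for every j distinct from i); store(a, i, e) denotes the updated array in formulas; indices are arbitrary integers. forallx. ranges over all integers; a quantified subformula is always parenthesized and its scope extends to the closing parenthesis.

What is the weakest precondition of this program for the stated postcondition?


Working backward. After the program, the postcondition u - 7 != -7 or (r - 2*vec[r] > 2 and (u - 6 = -2 and j - 3 = 3)) must hold; in canonical form it is u != 0 or (r > 2*vec[r] + 2 and u = 4 and j = 6).
Before u := 2*j + r + 5: 2*j + r != -5 or (r > 2*vec[r] + 2 and 2*j + r = -1 and j = 6)
Before r := u - u - 1: 2*j != -4 or (2*vec[-1] < -3 and 2*j = 0 and j = 6)
Before havoc u: 2*j != -4 or (2*vec[-1] < -3 and 2*j = 0 and j = 6)
Before j := 3*r - 7: 6*r != 10 or (2*vec[-1] < -3 and 6*r = 14 and 3*r = 13)
Before assert 3*u + 5 >= -5 <-> r != u: (3*u >= -10 <-> r != u) and (6*r != 10 or (2*vec[-1] < -3 and 6*r = 14 and 3*r = 13))
Answer: WP = (3*u >= -10 <-> r != u) and (6*r != 10 or (2*vec[-1] < -3 and 6*r = 14 and 3*r = 13))


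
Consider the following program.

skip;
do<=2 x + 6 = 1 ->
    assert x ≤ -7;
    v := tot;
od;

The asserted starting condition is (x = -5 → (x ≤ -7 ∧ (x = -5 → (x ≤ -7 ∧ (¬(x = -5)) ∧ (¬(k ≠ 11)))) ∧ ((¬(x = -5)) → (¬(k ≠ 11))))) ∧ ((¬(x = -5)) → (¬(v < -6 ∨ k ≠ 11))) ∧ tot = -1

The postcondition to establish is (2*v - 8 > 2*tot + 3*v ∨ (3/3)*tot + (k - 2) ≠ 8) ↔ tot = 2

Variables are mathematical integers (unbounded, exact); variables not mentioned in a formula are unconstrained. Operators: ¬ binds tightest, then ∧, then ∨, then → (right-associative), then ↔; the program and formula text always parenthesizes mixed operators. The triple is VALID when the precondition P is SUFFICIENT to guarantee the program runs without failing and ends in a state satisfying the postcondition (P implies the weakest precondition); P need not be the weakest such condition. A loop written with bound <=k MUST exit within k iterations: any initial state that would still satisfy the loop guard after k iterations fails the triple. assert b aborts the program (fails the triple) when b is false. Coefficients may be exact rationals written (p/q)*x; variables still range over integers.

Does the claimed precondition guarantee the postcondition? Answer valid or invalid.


Working backward. After the program, the postcondition (2*v - 8 > 2*tot + 3*v ∨ (3/3)*tot + (k - 2) ≠ 8) ↔ tot = 2 must hold; in canonical form it is (2*tot + v < -8 ∨ k + tot ≠ 10) ↔ tot = 2.
Before the loop (bound <=2), unroll the exhaustion recursion (WP_0 = exit-now case; WP_j = one more guarded iteration, up to j = 2):
  WP_0: (¬(x = -5)) ∧ ((2*tot + v < -8 ∨ k + tot ≠ 10) ↔ tot = 2)
  WP_1: (x = -5 → (x ≤ -7 ∧ (¬(x = -5)) ∧ ((3*tot < -8 ∨ k + tot ≠ 10) ↔ tot = 2))) ∧ ((¬(x = -5)) → ((2*tot + v < -8 ∨ k + tot ≠ 10) ↔ tot = 2))
  WP_2: (x = -5 → (x ≤ -7 ∧ (x = -5 → (x ≤ -7 ∧ (¬(x = -5)) ∧ ((3*tot < -8 ∨ k + tot ≠ 10) ↔ tot = 2))) ∧ ((¬(x = -5)) → ((3*tot < -8 ∨ k + tot ≠ 10) ↔ tot = 2)))) ∧ ((¬(x = -5)) → ((2*tot + v < -8 ∨ k + tot ≠ 10) ↔ tot = 2))
So before the loop: (x = -5 → (x ≤ -7 ∧ (x = -5 → (x ≤ -7 ∧ (¬(x = -5)) ∧ ((3*tot < -8 ∨ k + tot ≠ 10) ↔ tot = 2))) ∧ ((¬(x = -5)) → ((3*tot < -8 ∨ k + tot ≠ 10) ↔ tot = 2)))) ∧ ((¬(x = -5)) → ((2*tot + v < -8 ∨ k + tot ≠ 10) ↔ tot = 2))
Before skip: (x = -5 → (x ≤ -7 ∧ (x = -5 → (x ≤ -7 ∧ (¬(x = -5)) ∧ ((3*tot < -8 ∨ k + tot ≠ 10) ↔ tot = 2))) ∧ ((¬(x = -5)) → ((3*tot < -8 ∨ k + tot ≠ 10) ↔ tot = 2)))) ∧ ((¬(x = -5)) → ((2*tot + v < -8 ∨ k + tot ≠ 10) ↔ tot = 2))
The weakest precondition is (x = -5 → (x ≤ -7 ∧ (x = -5 → (x ≤ -7 ∧ (¬(x = -5)) ∧ ((3*tot < -8 ∨ k + tot ≠ 10) ↔ tot = 2))) ∧ ((¬(x = -5)) → ((3*tot < -8 ∨ k + tot ≠ 10) ↔ tot = 2)))) ∧ ((¬(x = -5)) → ((2*tot + v < -8 ∨ k + tot ≠ 10) ↔ tot = 2)).
Check whether (x = -5 → (x ≤ -7 ∧ (x = -5 → (x ≤ -7 ∧ (¬(x = -5)) ∧ (¬(k ≠ 11)))) ∧ ((¬(x = -5)) → (¬(k ≠ 11))))) ∧ ((¬(x = -5)) → (¬(v < -6 ∨ k ≠ 11))) ∧ tot = -1 implies it.
Every state satisfying the precondition satisfies the weakest precondition: the implication holds.
Answer: valid


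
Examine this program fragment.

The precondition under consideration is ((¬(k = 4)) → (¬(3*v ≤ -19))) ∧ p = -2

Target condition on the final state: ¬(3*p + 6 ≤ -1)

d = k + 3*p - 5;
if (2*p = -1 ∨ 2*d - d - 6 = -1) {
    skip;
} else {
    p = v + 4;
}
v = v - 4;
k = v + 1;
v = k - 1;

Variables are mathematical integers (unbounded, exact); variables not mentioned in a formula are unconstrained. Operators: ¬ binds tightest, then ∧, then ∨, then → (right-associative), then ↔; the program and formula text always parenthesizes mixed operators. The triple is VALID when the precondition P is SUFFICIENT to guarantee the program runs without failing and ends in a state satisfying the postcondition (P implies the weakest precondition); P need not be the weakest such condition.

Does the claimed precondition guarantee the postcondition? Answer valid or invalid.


Working backward. After the program, the postcondition ¬(3*p + 6 ≤ -1) must hold; in canonical form it is ¬(3*p ≤ -7).
Before v := k - 1: ¬(3*p ≤ -7)
Before k := v + 1: ¬(3*p ≤ -7)
Before v := v - 4: ¬(3*p ≤ -7)
Then branch requires ¬(3*p ≤ -7); else branch requires ¬(3*v ≤ -19).
Before the if: ((2*p = -1 ∨ d = 5) → (¬(3*p ≤ -7))) ∧ ((¬(2*p = -1 ∨ d = 5)) → (¬(3*v ≤ -19)))
Before d := k + 3*p - 5: ((2*p = -1 ∨ k + 3*p = 10) → (¬(3*p ≤ -7))) ∧ ((¬(2*p = -1 ∨ k + 3*p = 10)) → (¬(3*v ≤ -19)))
The weakest precondition is ((2*p = -1 ∨ k + 3*p = 10) → (¬(3*p ≤ -7))) ∧ ((¬(2*p = -1 ∨ k + 3*p = 10)) → (¬(3*v ≤ -19))).
Check whether ((¬(k = 4)) → (¬(3*v ≤ -19))) ∧ p = -2 implies it.
Countermodel: at the initial state k = 4, p = -2, v = -7, the precondition holds but the weakest precondition fails.
Answer: invalid


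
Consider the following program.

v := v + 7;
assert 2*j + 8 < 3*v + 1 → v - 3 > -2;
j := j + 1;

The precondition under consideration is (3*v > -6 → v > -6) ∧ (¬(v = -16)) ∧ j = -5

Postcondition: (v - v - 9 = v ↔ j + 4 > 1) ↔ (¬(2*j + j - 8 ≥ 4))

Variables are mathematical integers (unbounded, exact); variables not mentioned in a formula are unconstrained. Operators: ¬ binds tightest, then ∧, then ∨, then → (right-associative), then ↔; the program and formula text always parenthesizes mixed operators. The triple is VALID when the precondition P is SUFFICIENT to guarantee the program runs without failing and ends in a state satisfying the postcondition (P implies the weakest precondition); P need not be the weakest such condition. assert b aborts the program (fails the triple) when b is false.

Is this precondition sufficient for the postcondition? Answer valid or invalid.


Working backward. After the program, the postcondition (v - v - 9 = v ↔ j + 4 > 1) ↔ (¬(2*j + j - 8 ≥ 4)) must hold; in canonical form it is (v = -9 ↔ j > -3) ↔ (¬(3*j ≥ 12)).
Before j := j + 1: (v = -9 ↔ j > -4) ↔ (¬(3*j ≥ 9))
Before assert 2*j + 8 < 3*v + 1 → v - 3 > -2: (2*j < 3*v - 7 → v > 1) ∧ ((v = -9 ↔ j > -4) ↔ (¬(3*j ≥ 9)))
Before v := v + 7: (2*j < 3*v + 14 → v > -6) ∧ ((v = -16 ↔ j > -4) ↔ (¬(3*j ≥ 9)))
The weakest precondition is (2*j < 3*v + 14 → v > -6) ∧ ((v = -16 ↔ j > -4) ↔ (¬(3*j ≥ 9))).
Check whether (3*v > -6 → v > -6) ∧ (¬(v = -16)) ∧ j = -5 implies it.
Countermodel: at the initial state j = -5, v = -7, the precondition holds but the weakest precondition fails.
Answer: invalid


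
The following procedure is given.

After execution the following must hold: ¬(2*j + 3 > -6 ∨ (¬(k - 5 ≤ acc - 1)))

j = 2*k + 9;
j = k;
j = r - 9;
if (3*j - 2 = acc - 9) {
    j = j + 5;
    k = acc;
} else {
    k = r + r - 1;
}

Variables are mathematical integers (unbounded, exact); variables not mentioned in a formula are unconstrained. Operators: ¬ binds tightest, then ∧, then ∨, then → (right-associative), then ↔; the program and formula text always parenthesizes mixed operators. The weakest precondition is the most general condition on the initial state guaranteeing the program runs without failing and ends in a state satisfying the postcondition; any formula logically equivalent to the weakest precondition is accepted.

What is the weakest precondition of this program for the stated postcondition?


Working backward. After the program, the postcondition ¬(2*j + 3 > -6 ∨ (¬(k - 5 ≤ acc - 1))) must hold; in canonical form it is ¬(2*j > -9 ∨ (¬(k ≤ acc + 4))).
Then branch requires ¬(2*j > -19); else branch requires ¬(2*j > -9 ∨ (¬(2*r ≤ acc + 5))).
Before the if: (3*j = acc - 7 → (¬(2*j > -19))) ∧ ((¬(3*j = acc - 7)) → (¬(2*j > -9 ∨ (¬(2*r ≤ acc + 5)))))
Before j := r - 9: (3*r = acc + 20 → (¬(2*r > -1))) ∧ ((¬(3*r = acc + 20)) → (¬(2*r > 9 ∨ (¬(2*r ≤ acc + 5)))))
Before j := k: (3*r = acc + 20 → (¬(2*r > -1))) ∧ ((¬(3*r = acc + 20)) → (¬(2*r > 9 ∨ (¬(2*r ≤ acc + 5)))))
Before j := 2*k + 9: (3*r = acc + 20 → (¬(2*r > -1))) ∧ ((¬(3*r = acc + 20)) → (¬(2*r > 9 ∨ (¬(2*r ≤ acc + 5)))))
Answer: WP = (3*r = acc + 20 → (¬(2*r > -1))) ∧ ((¬(3*r = acc + 20)) → (¬(2*r > 9 ∨ (¬(2*r ≤ acc + 5)))))


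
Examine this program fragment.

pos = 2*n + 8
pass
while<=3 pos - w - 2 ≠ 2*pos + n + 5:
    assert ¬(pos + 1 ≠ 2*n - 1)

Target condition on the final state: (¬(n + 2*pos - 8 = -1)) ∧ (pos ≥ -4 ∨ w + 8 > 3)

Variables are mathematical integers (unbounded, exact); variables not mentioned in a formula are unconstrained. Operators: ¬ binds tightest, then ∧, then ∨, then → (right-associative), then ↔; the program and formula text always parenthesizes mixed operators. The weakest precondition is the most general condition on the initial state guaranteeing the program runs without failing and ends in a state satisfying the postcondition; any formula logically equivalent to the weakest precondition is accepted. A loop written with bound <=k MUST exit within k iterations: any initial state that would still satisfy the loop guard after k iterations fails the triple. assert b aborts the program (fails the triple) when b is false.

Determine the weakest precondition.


Working backward. After the program, the postcondition (¬(n + 2*pos - 8 = -1)) ∧ (pos ≥ -4 ∨ w + 8 > 3) must hold; in canonical form it is (¬(n + 2*pos = 7)) ∧ (pos ≥ -4 ∨ w > -5).
Before the loop (bound <=3), unroll the exhaustion recursion (WP_0 = exit-now case; WP_j = one more guarded iteration, up to j = 3):
  WP_0: (¬(n + pos + w ≠ -7)) ∧ (¬(n + 2*pos = 7)) ∧ (pos ≥ -4 ∨ w > -5)
  WP_1: (n + pos + w ≠ -7 → ((¬(pos ≠ 2*n - 2)) ∧ (¬(n + pos + w ≠ -7)) ∧ (¬(n + 2*pos = 7)) ∧ (pos ≥ -4 ∨ w > -5))) ∧ ((¬(n + pos + w ≠ -7)) → ((¬(n + 2*pos = 7)) ∧ (pos ≥ -4 ∨ w > -5)))
  WP_2: (n + pos + w ≠ -7 → ((¬(pos ≠ 2*n - 2)) ∧ (n + pos + w ≠ -7 → ((¬(pos ≠ 2*n - 2)) ∧ (¬(n + pos + w ≠ -7)) ∧ (¬(n + 2*pos = 7)) ∧ (pos ≥ -4 ∨ w > -5))) ∧ ((¬(n + pos + w ≠ -7)) → ((¬(n + 2*pos = 7)) ∧ (pos ≥ -4 ∨ w > -5))))) ∧ ((¬(n + pos + w ≠ -7)) → ((¬(n + 2*pos = 7)) ∧ (pos ≥ -4 ∨ w > -5)))
  WP_3: (n + pos + w ≠ -7 → ((¬(pos ≠ 2*n - 2)) ∧ (n + pos + w ≠ -7 → ((¬(pos ≠ 2*n - 2)) ∧ (n + pos + w ≠ -7 → ((¬(pos ≠ 2*n - 2)) ∧ (¬(n + pos + w ≠ -7)) ∧ (¬(n + 2*pos = 7)) ∧ (pos ≥ -4 ∨ w > -5))) ∧ ((¬(n + pos + w ≠ -7)) → ((¬(n + 2*pos = 7)) ∧ (pos ≥ -4 ∨ w > -5))))) ∧ ((¬(n + pos + w ≠ -7)) → ((¬(n + 2*pos = 7)) ∧ (pos ≥ -4 ∨ w > -5))))) ∧ ((¬(n + pos + w ≠ -7)) → ((¬(n + 2*pos = 7)) ∧ (pos ≥ -4 ∨ w > -5)))
So before the loop: (n + pos + w ≠ -7 → ((¬(pos ≠ 2*n - 2)) ∧ (n + pos + w ≠ -7 → ((¬(pos ≠ 2*n - 2)) ∧ (n + pos + w ≠ -7 → ((¬(pos ≠ 2*n - 2)) ∧ (¬(n + pos + w ≠ -7)) ∧ (¬(n + 2*pos = 7)) ∧ (pos ≥ -4 ∨ w > -5))) ∧ ((¬(n + pos + w ≠ -7)) → ((¬(n + 2*pos = 7)) ∧ (pos ≥ -4 ∨ w > -5))))) ∧ ((¬(n + pos + w ≠ -7)) → ((¬(n + 2*pos = 7)) ∧ (pos ≥ -4 ∨ w > -5))))) ∧ ((¬(n + pos + w ≠ -7)) → ((¬(n + 2*pos = 7)) ∧ (pos ≥ -4 ∨ w > -5)))
Before skip: (n + pos + w ≠ -7 → ((¬(pos ≠ 2*n - 2)) ∧ (n + pos + w ≠ -7 → ((¬(pos ≠ 2*n - 2)) ∧ (n + pos + w ≠ -7 → ((¬(pos ≠ 2*n - 2)) ∧ (¬(n + pos + w ≠ -7)) ∧ (¬(n + 2*pos = 7)) ∧ (pos ≥ -4 ∨ w > -5))) ∧ ((¬(n + pos + w ≠ -7)) → ((¬(n + 2*pos = 7)) ∧ (pos ≥ -4 ∨ w > -5))))) ∧ ((¬(n + pos + w ≠ -7)) → ((¬(n + 2*pos = 7)) ∧ (pos ≥ -4 ∨ w > -5))))) ∧ ((¬(n + pos + w ≠ -7)) → ((¬(n + 2*pos = 7)) ∧ (pos ≥ -4 ∨ w > -5)))
Before pos := 2*n + 8: (¬(3*n + w ≠ -15)) ∧ ((¬(3*n + w ≠ -15)) → ((¬(5*n = -9)) ∧ (2*n ≥ -12 ∨ w > -5)))
Answer: WP = (¬(3*n + w ≠ -15)) ∧ ((¬(3*n + w ≠ -15)) → ((¬(5*n = -9)) ∧ (2*n ≥ -12 ∨ w > -5)))


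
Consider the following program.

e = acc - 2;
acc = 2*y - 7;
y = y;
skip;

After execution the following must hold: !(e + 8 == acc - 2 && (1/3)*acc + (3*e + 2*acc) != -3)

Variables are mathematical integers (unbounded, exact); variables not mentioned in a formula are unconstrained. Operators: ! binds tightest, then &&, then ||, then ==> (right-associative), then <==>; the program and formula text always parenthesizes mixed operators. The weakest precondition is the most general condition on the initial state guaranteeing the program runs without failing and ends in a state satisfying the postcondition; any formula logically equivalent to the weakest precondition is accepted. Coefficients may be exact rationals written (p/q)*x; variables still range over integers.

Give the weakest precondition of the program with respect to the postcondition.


Working backward. After the program, the postcondition !(e + 8 == acc - 2 && (1/3)*acc + (3*e + 2*acc) != -3) must hold; in canonical form it is !(e == acc - 10 && (7/3)*acc + 3*e != -3).
Before skip: !(e == acc - 10 && (7/3)*acc + 3*e != -3)
Before y := y: !(e == acc - 10 && (7/3)*acc + 3*e != -3)
Before acc := 2*y - 7: !(e == 2*y - 17 && 3*e + (14/3)*y != 40/3)
Before e := acc - 2: !(acc == 2*y - 15 && 3*acc + (14/3)*y != 58/3)
Answer: WP = !(acc == 2*y - 15 && 3*acc + (14/3)*y != 58/3)


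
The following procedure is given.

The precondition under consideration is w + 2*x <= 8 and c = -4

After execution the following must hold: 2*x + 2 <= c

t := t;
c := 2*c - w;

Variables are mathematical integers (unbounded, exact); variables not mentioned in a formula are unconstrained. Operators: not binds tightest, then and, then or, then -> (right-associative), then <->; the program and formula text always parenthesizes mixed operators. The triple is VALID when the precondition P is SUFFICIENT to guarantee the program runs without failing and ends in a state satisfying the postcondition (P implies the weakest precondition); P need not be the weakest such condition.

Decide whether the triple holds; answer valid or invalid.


Working backward. After the program, the postcondition 2*x + 2 <= c must hold; in canonical form it is 2*x <= c - 2.
Before c := 2*c - w: w + 2*x <= 2*c - 2
Before t := t: w + 2*x <= 2*c - 2
The weakest precondition is w + 2*x <= 2*c - 2.
Check whether w + 2*x <= 8 and c = -4 implies it.
Countermodel: at the initial state c = -4, w = -9, x = 0, the precondition holds but the weakest precondition fails.
Answer: invalid


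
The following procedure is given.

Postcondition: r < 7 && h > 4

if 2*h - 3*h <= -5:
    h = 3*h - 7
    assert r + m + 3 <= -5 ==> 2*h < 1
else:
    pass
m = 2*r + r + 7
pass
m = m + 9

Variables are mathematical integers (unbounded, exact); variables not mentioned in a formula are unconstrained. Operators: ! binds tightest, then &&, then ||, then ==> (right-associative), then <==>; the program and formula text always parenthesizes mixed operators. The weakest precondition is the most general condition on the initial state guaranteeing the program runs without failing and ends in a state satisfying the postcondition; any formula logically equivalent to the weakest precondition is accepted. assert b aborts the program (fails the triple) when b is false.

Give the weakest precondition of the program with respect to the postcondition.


Working backward. After the program, r < 7 && h > 4 must hold.
Before m := m + 9: r < 7 && h > 4
Before skip: r < 7 && h > 4
Before m := 2*r + r + 7: r < 7 && h > 4
Then branch requires (m + r <= -8 ==> 6*h < 15) && r < 7 && 3*h > 11; else branch requires r < 7 && h > 4.
Before the if: (h >= 5 ==> ((m + r <= -8 ==> 6*h < 15) && r < 7 && 3*h > 11)) && ((!(h >= 5)) ==> (r < 7 && h > 4))
Answer: WP = (h >= 5 ==> ((m + r <= -8 ==> 6*h < 15) && r < 7 && 3*h > 11)) && ((!(h >= 5)) ==> (r < 7 && h > 4))
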